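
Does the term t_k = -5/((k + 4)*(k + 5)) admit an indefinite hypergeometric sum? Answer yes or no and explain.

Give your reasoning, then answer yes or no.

Yes. s_k = -5*k/(4*k + 16).

t_(k+1)/t_k = (k + 4)/(k + 6).
Gosper form: A/B · C(k+1)/C(k) with A=k + 4, B=k + 6, C=1.
Need (k + 4)·f(k+1) − (k + 5)·f(k) = 1.
Bound: deg f ≤ 1.
Match coefficients ⇒ f(k) = k/4.
So s_k = (B(k−1)f/C)·t_k = (k*(k + 5)/4)·t_k = -5*k/(4*k + 16).
s_(k+1) − s_k = -5/(k**2 + 9*k + 20) = t_k.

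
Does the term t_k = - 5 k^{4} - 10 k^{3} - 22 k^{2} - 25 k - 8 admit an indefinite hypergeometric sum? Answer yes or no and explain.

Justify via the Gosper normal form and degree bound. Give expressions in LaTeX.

Yes. s_k = k \left(- k^{4} - 4 k^{2} - 4 k + 1\right).

Ratio r(k) = (5*k**4 + 30*k**3 + 82*k**2 + 119*k + 70)/(5*k**4 + 10*k**3 + 22*k**2 + 25*k + 8).
A = 1, B = 1, C = k**4 + 2*k**3 + 22*k**2/5 + 5*k + 8/5.
Set up (1)·f(k+1) − (1)·f(k) − (k**4 + 2*k**3 + 22*k**2/5 + 5*k + 8/5) = 0.
From deg A=0, deg B=0, deg C=4: d=5.
A polynomial solution: f(k) = k*(k + 1)*(k**3 - k**2 + 5*k - 1)/5.
Get s_k = R·t_k = k*(-k**4 - 4*k**2 - 4*k + 1) with R(k) = B(k−1)f(k)/C(k) = k*(k**3 - k**2 + 5*k - 1)/(5*k**3 + 5*k**2 + 17*k + 8).
Δs = -5*k**4 - 10*k**3 - 22*k**2 - 25*k - 8, as required.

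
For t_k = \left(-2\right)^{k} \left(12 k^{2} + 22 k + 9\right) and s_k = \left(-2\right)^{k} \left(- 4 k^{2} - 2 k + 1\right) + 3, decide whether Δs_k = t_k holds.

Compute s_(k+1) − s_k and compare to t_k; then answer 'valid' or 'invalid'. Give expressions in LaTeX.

s_(k+1) = 2*(-2)**k*(2*k + 4*(k + 1)**2 + 1) + 3
s_(k+1) − s_k = (-2)**k*(12*k**2 + 22*k + 9)
(s_(k+1) − s_k) − t_k = 0

Valid — Δs_k = t_k.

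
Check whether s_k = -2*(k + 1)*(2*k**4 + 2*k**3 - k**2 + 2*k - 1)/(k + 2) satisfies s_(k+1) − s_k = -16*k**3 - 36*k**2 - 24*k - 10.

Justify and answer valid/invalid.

s_(k+1) = 2*(-2*k**5 - 14*k**4 - 37*k**3 - 48*k**2 - 32*k - 8)/(k + 3)
s_(k+1) − s_k = 2*(-8*k**5 - 52*k**4 - 118*k**3 - 124*k**2 - 70*k - 19)/(k**2 + 5*k + 6)
(s_(k+1) − s_k) − t_k = 2*(6*k**4 + 32*k**3 + 49*k**2 + 27*k + 11)/(k**2 + 5*k + 6)

Invalid: residual 2*(6*k**4 + 32*k**3 + 49*k**2 + 27*k + 11)/(k**2 + 5*k + 6) ≠ 0.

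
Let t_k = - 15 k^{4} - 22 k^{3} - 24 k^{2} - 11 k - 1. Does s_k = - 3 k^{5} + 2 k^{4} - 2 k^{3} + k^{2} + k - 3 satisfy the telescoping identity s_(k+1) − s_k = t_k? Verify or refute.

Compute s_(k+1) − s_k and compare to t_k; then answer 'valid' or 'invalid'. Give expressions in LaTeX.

s_(k+1) = -3*k**5 - 13*k**4 - 24*k**3 - 23*k**2 - 10*k - 4
s_(k+1) − s_k = -15*k**4 - 22*k**3 - 24*k**2 - 11*k - 1
(s_(k+1) − s_k) − t_k = 0

Valid: the claim telescopes to t_k.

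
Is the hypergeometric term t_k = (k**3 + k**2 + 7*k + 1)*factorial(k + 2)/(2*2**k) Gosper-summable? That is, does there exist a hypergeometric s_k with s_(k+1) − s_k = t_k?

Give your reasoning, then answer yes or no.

Compute t_(k+1)/t_k: get (k + 3)*(7*k + (k + 1)**3 + (k + 1)**2 + 8)/(2*(k**3 + k**2 + 7*k + 1)).
So A=k/2 + 3/2 and B=1, with C=k**3 + k**2 + 7*k + 1.
Solve (k/2 + 3/2)·f(k+1) − (1)·f(k) = k**3 + k**2 + 7*k + 1.
From deg A=1, deg B=0, deg C=3: d=2.
A polynomial solution: f(k) = 2*(k**2 - 2*k + 4).
So s_k = (B(k−1)f/C)·t_k = (2*(k**2 - 2*k + 4)/(k**3 + k**2 + 7*k + 1))·t_k = (k**2 - 2*k + 4)*factorial(k + 2)/2**k.
Check: Δs_k = (k**3 + k**2 + 7*k + 1)*factorial(k + 2)/(2*2**k). ✓

Yes. s_k = (k**2 - 2*k + 4)*factorial(k + 2)/2**k.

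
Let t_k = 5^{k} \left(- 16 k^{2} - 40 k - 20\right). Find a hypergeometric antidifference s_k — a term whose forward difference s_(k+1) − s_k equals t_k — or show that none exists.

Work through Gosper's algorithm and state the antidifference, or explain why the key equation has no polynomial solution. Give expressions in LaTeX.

s_k = - 4 \cdot 5^{k} k^{2}

Compute t_(k+1)/t_k: get 5*(4*k**2 + 18*k + 19)/(4*k**2 + 10*k + 5).
A = 5, B = 1, C = k**2 + 5*k/2 + 5/4.
Solve (5)·f(k+1) − (1)·f(k) = k**2 + 5*k/2 + 5/4.
Degrees (0,0,2) ⇒ d ≤ 2.
Solving with deg f ≤ 2: f(k) = k**2/4.
Certificate R = B(k−1)f/C = k**2/(4*k**2 + 10*k + 5) gives s_k = -4*5**k*k**2.
Check: Δs_k = 4*5**k*(k**2 - 5*(k + 1)**2). ✓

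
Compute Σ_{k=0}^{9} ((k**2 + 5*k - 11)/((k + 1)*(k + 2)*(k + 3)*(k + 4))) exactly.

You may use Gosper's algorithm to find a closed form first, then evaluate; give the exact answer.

Σ = -355/858

Compute t_(k+1)/t_k: get (k + 1)*(5*k + (k + 1)**2 - 6)/((k + 5)*(k**2 + 5*k - 11)).
Factor: A=k + 1; B=k + 5; C=k**2 + 5*k - 11.
Set up (k + 1)·f(k+1) − (k + 4)·f(k) − (k**2 + 5*k - 11) = 0.
Degrees (1,1,2) ⇒ d ≤ 3.
A polynomial solution: f(k) = -k*(k**2 + 9*k + 23)/3.
Then R = B(k−1)f/C = -k*(k + 4)*(k**2 + 9*k + 23)/(3*(k**2 + 5*k - 11)), so s_k = R(k)·t_k = k*(-k**2 - 9*k - 23)/(3*(k + 1)*(k + 2)*(k + 3)).
Verify: (k**2 + 5*k - 11)/(k**4 + 10*k**3 + 35*k**2 + 50*k + 24) matches t_k.
Telescoping: Σ = s_(10) − s_(0) = -355/858 − (0) = -355/858.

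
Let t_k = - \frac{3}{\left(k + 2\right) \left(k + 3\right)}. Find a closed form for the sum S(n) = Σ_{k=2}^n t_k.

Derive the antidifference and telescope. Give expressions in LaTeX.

t_(k+1)/t_k = (k + 2)/(k + 4).
Factor: A=k + 2; B=k + 4; C=1.
Key eq: (k + 2)·f(k+1) = (k + 3)·f(k) + (1).
Bound: deg f ≤ 1.
Solve for f: f(k) = k/2 (degree 1 ≤ 1).
Certificate R = B(k−1)f/C = k*(k + 3)/2 gives s_k = -3*k/(2*k + 4).
s_(k+1) − s_k = -3/(k**2 + 5*k + 6) = t_k.
s_(n+1) = 3*(-n - 1)/(2*(n + 3)) and s_(2) = -3/4, so S(n) = 3*(1 - n)/(4*(n + 3)).

S(n) = \frac{3 \left(1 - n\right)}{4 \left(n + 3\right)}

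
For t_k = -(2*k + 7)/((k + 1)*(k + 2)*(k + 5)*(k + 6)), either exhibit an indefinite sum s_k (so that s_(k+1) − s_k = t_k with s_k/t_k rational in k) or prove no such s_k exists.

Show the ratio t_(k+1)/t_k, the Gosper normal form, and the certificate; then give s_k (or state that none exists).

The ratio is (k + 1)*(k + 5)*(2*k + 9)/((k + 3)*(k + 7)*(2*k + 7)).
Take A(k)=k + 1, B(k)=k + 7, C(k)=k**3 + 21*k**2/2 + 73*k/2 + 42.
Set up (k + 1)·f(k+1) − (k + 6)·f(k) − (k**3 + 21*k**2/2 + 73*k/2 + 42) = 0.
Bound: deg f ≤ 5.
A polynomial solution: f(k) = k*(k + 2)*(k + 3)*(k + 4)*(k + 6)/10.
So s_k = (B(k−1)f/C)·t_k = (k*(k + 2)*(k + 6)**2/(5*(2*k + 7)))·t_k = k*(-k - 6)/(5*(k**2 + 6*k + 5)).
Check: Δs_k = (-2*k - 7)/(k**4 + 14*k**3 + 65*k**2 + 112*k + 60). ✓

s_k = k*(-k - 6)/(5*(k**2 + 6*k + 5))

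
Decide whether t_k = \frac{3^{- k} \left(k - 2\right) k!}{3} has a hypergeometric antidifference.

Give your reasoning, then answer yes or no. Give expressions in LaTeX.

Yes. s_k = 3^{- k} k!.

Ratio r(k) = (k**2 - 1)/(3*(k - 2)).
Take A(k)=k/3 + 1/3, B(k)=1, C(k)=k - 2.
Need (k/3 + 1/3)·f(k+1) − (1)·f(k) = k - 2.
deg f ≤ 0 (via 1,0,1).
Solve for f: f(k) = 3 (degree 0 ≤ 0).
R(k) = B(k−1)·f(k)/C(k) = 3/(k - 2); s_k = R·t_k = factorial(k)/3**k.
Δs = (k - 2)*factorial(k)/(3*3**k), as required.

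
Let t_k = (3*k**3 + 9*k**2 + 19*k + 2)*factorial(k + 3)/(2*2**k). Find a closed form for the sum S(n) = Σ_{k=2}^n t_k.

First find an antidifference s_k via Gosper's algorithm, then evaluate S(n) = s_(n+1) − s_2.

Compute t_(k+1)/t_k: get (3*k**4 + 30*k**3 + 118*k**2 + 217*k + 132)/(2*(3*k**3 + 9*k**2 + 19*k + 2)).
A = k/2 + 2, B = 1, C = k**3 + 3*k**2 + 19*k/3 + 2/3.
Need (k/2 + 2)·f(k+1) − (1)·f(k) = k**3 + 3*k**2 + 19*k/3 + 2/3.
deg f ≤ 2 (via 1,0,3).
Match coefficients ⇒ f(k) = 2*(3*k**2 - 3*k + 1)/3.
Get s_k = R·t_k = (3*k**2 - 3*k + 1)*factorial(k + 3)/2**k with R(k) = B(k−1)f(k)/C(k) = 2*(3*k**2 - 3*k + 1)/(3*k**3 + 9*k**2 + 19*k + 2).
s_(k+1) − s_k = (3*k**3 + 9*k**2 + 19*k + 2)*factorial(k + 3)/(2*2**k) = t_k.
Evaluate: s_(n+1) = 2**(-n - 1)*(3*n**2 + 3*n + 1)*factorial(n + 4); subtract s_(2) = 210 ⇒ S(n) = (-420*2**n + 3*n**6*factorial(n) + 33*n**5*factorial(n) + 136*n**4*factorial(n) + 265*n**3*factorial(n) + 257*n**2*factorial(n) + 122*n*factorial(n) + 24*factorial(n))/(2*2**n).

S(n) = (-420*2**n + 3*n**6*factorial(n) + 33*n**5*factorial(n) + 136*n**4*factorial(n) + 265*n**3*factorial(n) + 257*n**2*factorial(n) + 122*n*factorial(n) + 24*factorial(n))/(2*2**n)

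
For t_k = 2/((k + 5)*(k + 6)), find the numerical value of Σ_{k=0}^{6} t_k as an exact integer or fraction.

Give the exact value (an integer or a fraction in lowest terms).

Ratio r(k) = (k + 5)/(k + 7).
Gosper form: A/B · C(k+1)/C(k) with A=k + 5, B=k + 7, C=1.
Set up (k + 5)·f(k+1) − (k + 6)·f(k) − (1) = 0.
deg f ≤ 1 (via 1,1,0).
Coefficient equations give f(k) = k/5.
So s_k = (B(k−1)f/C)·t_k = (k*(k + 6)/5)·t_k = 2*k/(5*(k + 5)).
s_(k+1) − s_k = 2/(k**2 + 11*k + 30) = t_k.
Evaluate s at k=7 and k=0: 7/30 and 0; difference 7/30.

Σ = 7/30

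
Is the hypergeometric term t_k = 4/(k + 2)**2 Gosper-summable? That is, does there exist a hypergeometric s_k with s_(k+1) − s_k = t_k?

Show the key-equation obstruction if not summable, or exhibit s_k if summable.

No — the linear system for f has no solution.

t_(k+1)/t_k = (k + 2)**2/(k + 3)**2.
Factor: A=k**2 + 4*k + 4; B=k**2 + 6*k + 9; C=1.
Set up (k**2 + 4*k + 4)·f(k+1) − (k**2 + 4*k + 4)·f(k) − (1) = 0.
From deg A=2, deg B=2, deg C=0: d=0.
Generic f = c0 gives residual -1; -1 = 0 cannot hold, so t_k is not Gosper-summable.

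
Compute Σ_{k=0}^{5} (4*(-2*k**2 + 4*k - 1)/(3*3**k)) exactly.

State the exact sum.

Σ = -1336/729

Ratio r(k) = (2*k**2 - 1)/(3*(2*k**2 - 4*k + 1)).
Normal form (A,B,C) = (1/3, 1, k**2 - 2*k + 1/2).
Need (1/3)·f(k+1) − (1)·f(k) = k**2 - 2*k + 1/2.
Degrees (0,0,2) ⇒ d ≤ 2.
Coefficient equations give f(k) = -3*(2*k**2 - 2*k + 1)/4.
Then R = B(k−1)f/C = -3*(2*k**2 - 2*k + 1)/(2*(2*k**2 - 4*k + 1)), so s_k = R(k)·t_k = 2*(2*k**2 - 2*k + 1)/3**k.
Δs = 4*(-2*k**2 + 4*k - 1)/(3*3**k), as required.
Σ_(k=0)^(5) t_k = s_(6) − s_(0) = 122/729 − (2) = -1336/729.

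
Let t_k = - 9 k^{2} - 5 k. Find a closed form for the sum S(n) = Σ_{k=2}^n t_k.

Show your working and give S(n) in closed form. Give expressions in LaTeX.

S(n) = - 3 n^{3} - 7 n^{2} - 4 n + 14

t_(k+1)/t_k = (9*k**2 + 23*k + 14)/(k*(9*k + 5)).
A = 1, B = 1, C = k**2 + 5*k/9.
f must satisfy (1)·f(k+1) − (1)·f(k) = k**2 + 5*k/9.
d = 3 from the (0,0,2) case.
A polynomial solution: f(k) = k*(k - 1)*(3*k + 1)/9.
Get s_k = R·t_k = k*(-3*k**2 + 2*k + 1) with R(k) = B(k−1)f(k)/C(k) = (k - 1)*(3*k + 1)/(9*k + 5).
Δs = k*(-9*k - 5), as required.
s_(n+1) = n*(-3*n**2 - 7*n - 4) and s_(2) = -14, so S(n) = -3*n**3 - 7*n**2 - 4*n + 14.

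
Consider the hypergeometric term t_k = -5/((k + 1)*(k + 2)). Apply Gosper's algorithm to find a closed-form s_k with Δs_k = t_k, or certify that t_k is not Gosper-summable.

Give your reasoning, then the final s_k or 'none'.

Compute t_(k+1)/t_k: get (k + 1)/(k + 3).
Normal form (A,B,C) = (k + 1, k + 3, 1).
Solve (k + 1)·f(k+1) − (k + 2)·f(k) = 1.
Bound: deg f ≤ 1.
Solving with deg f ≤ 1: f(k) = k.
Certificate R = B(k−1)f/C = k*(k + 2) gives s_k = -5*k/(k + 1).
Check: Δs_k = -5/(k**2 + 3*k + 2). ✓

s_k = -5*k/(k + 1)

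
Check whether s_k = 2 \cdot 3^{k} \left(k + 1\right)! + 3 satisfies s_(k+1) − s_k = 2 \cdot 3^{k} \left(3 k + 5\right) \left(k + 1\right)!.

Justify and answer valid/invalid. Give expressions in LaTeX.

s_(k+1) = 2*3**(k + 1)*factorial(k + 2) + 3
s_(k+1) − s_k = 2*3**k*(3*k + 5)*factorial(k + 1)
(s_(k+1) − s_k) − t_k = 0

valid; difference matches t_k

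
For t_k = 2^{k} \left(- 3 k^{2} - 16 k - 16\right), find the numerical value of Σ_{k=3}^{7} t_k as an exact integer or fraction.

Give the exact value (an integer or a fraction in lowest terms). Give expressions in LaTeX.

Σ = -57528

t_(k+1)/t_k = 2*(3*k**2 + 22*k + 35)/(3*k**2 + 16*k + 16).
Factor: A=2; B=1; C=k**2 + 16*k/3 + 16/3.
Key eq: (2)·f(k+1) = (1)·f(k) + (k**2 + 16*k/3 + 16/3).
From deg A=0, deg B=0, deg C=2: d=2.
Coefficient equations give f(k) = (3*k**2 + 4*k + 2)/3.
Certificate R = B(k−1)f/C = (3*k**2 + 4*k + 2)/((k + 4)*(3*k + 4)) gives s_k = 2**k*(-3*k**2 - 4*k - 2).
Check: Δs_k = 2**k*(-3*k**2 - 16*k - 16). ✓
Telescoping: Σ = s_(8) − s_(3) = -57856 − (-328) = -57528.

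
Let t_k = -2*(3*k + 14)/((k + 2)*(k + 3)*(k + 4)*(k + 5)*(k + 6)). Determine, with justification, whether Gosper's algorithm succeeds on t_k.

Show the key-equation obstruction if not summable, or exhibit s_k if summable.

Compute t_(k+1)/t_k: get (k + 2)*(3*k + 17)/((k + 7)*(3*k + 14)).
Take A(k)=k + 2, B(k)=k + 7, C(k)=k + 14/3.
Key eq: (k + 2)·f(k+1) = (k + 6)·f(k) + (k + 14/3).
Bound: deg f ≤ 4.
Solving with deg f ≤ 4: f(k) = k*(k + 4)*(k**2 + 10*k + 31)/90.
Get s_k = R·t_k = k*(-k**2 - 10*k - 31)/(15*(k**3 + 10*k**2 + 31*k + 30)) with R(k) = B(k−1)f(k)/C(k) = k*(k + 4)*(k + 6)*(k**2 + 10*k + 31)/(30*(3*k + 14)).
Δs = 2*(-3*k - 14)/(k**5 + 20*k**4 + 155*k**3 + 580*k**2 + 1044*k + 720), as required.

Yes. s_k = k*(-k**2 - 10*k - 31)/(15*(k**3 + 10*k**2 + 31*k + 30)).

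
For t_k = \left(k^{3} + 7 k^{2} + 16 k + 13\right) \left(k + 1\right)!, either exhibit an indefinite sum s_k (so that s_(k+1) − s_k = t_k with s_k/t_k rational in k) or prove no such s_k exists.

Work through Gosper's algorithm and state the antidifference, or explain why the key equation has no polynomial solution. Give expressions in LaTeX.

s_k = \left(k + 1\right) \left(k + 3\right) \left(k + 1\right)!

Compute t_(k+1)/t_k: get (k**4 + 12*k**3 + 53*k**2 + 103*k + 74)/(k**3 + 7*k**2 + 16*k + 13).
A = k + 2, B = 1, C = k**3 + 7*k**2 + 16*k + 13.
Solve (k + 2)·f(k+1) − (1)·f(k) = k**3 + 7*k**2 + 16*k + 13.
d = 2 from the (1,0,3) case.
Match coefficients ⇒ f(k) = (k + 1)*(k + 3).
R(k) = B(k−1)·f(k)/C(k) = (k + 1)*(k + 3)/(k**3 + 7*k**2 + 16*k + 13); s_k = R·t_k = (k + 1)*(k + 3)*factorial(k + 1).
Check: Δs_k = (k**3 + 7*k**2 + 16*k + 13)*factorial(k + 1). ✓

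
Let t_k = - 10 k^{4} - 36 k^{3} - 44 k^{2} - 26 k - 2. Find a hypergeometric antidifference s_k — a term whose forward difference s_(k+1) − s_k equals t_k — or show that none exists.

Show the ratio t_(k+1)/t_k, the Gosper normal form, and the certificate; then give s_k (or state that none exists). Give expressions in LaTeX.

s_k = 2 k \left(- k^{4} - 2 k^{3} + 2\right)

The ratio is (5*k**4 + 38*k**3 + 106*k**2 + 131*k + 59)/(5*k**4 + 18*k**3 + 22*k**2 + 13*k + 1).
Gosper form: A/B · C(k+1)/C(k) with A=1, B=1, C=k**4 + 18*k**3/5 + 22*k**2/5 + 13*k/5 + 1/5.
Solve (1)·f(k+1) − (1)·f(k) = k**4 + 18*k**3/5 + 22*k**2/5 + 13*k/5 + 1/5.
Degrees (0,0,4) ⇒ d ≤ 5.
Solve for f: f(k) = k*(k**4 + 2*k**3 - 2)/5 (degree 5 ≤ 5).
Certificate R = B(k−1)f/C = k*(k**4 + 2*k**3 - 2)/(5*k**4 + 18*k**3 + 22*k**2 + 13*k + 1) gives s_k = 2*k*(-k**4 - 2*k**3 + 2).
Check: Δs_k = -10*k**4 - 36*k**3 - 44*k**2 - 26*k - 2. ✓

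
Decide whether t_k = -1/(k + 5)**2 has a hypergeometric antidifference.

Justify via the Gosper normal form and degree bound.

t_(k+1)/t_k = (k + 5)**2/(k + 6)**2.
Factor: A=k**2 + 10*k + 25; B=k**2 + 12*k + 36; C=1.
Key eq: (k**2 + 10*k + 25)·f(k+1) = (k**2 + 10*k + 25)·f(k) + (1).
deg f ≤ 0 (via 2,2,0).
f = c0 ⇒ A·f(k+1) − B(k−1)·f(k) − C = -1. The system {-1 = 0} is inconsistent; no antidifference.

No — the linear system for f has no solution.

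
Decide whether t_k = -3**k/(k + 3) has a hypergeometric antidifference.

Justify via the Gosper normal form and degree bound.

No — t_k has no hypergeometric antidifference.

The ratio is 3*(k + 3)/(k + 4).
Factor: A=3*k + 9; B=k + 4; C=1.
Key eq: (3*k + 9)·f(k+1) = (k + 3)·f(k) + (1).
Degrees (1,1,0) ⇒ d ≤ -1.
d = -1 < 0 ⇒ no nonzero polynomial f; not summable.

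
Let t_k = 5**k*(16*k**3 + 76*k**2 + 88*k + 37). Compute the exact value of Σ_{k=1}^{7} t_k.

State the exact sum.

Σ = 891796835

r(k) = 5*(16*k**3 + 124*k**2 + 288*k + 217)/(16*k**3 + 76*k**2 + 88*k + 37) after simplifying.
A = 5, B = 1, C = k**3 + 19*k**2/4 + 11*k/2 + 37/16.
f must satisfy (5)·f(k+1) − (1)·f(k) = k**3 + 19*k**2/4 + 11*k/2 + 37/16.
Degrees (0,0,3) ⇒ d ≤ 3.
Solving with deg f ≤ 3: f(k) = (4*k**3 + 4*k**2 - 3*k + 3)/16.
Get s_k = R·t_k = 5**k*(4*k**3 + 4*k**2 - 3*k + 3) with R(k) = B(k−1)f(k)/C(k) = (4*k**3 + 4*k**2 - 3*k + 3)/(16*k**3 + 76*k**2 + 88*k + 37).
Verify: 5**k*(16*k**3 + 76*k**2 + 88*k + 37) matches t_k.
Sum = s_(8) − s_(1); s_(8) = 891796875, s_(1) = 40 ⇒ 891796835.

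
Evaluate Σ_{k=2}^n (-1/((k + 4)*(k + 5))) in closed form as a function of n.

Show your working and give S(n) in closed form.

r(k) = (k + 4)/(k + 6) after simplifying.
Take A(k)=k + 4, B(k)=k + 6, C(k)=1.
Set up (k + 4)·f(k+1) − (k + 5)·f(k) − (1) = 0.
Degrees (1,1,0) ⇒ d ≤ 1.
Solving with deg f ≤ 1: f(k) = k/4.
So s_k = (B(k−1)f/C)·t_k = (k*(k + 5)/4)·t_k = -k/(4*k + 16).
Verify: -1/(k**2 + 9*k + 20) matches t_k.
Telescope: S(n) = s_(n+1) − s_(2) = (-n - 1)/(4*(n + 5)) − (-1/12) = (1 - n)/(6*(n + 5)).

S(n) = (1 - n)/(6*(n + 5))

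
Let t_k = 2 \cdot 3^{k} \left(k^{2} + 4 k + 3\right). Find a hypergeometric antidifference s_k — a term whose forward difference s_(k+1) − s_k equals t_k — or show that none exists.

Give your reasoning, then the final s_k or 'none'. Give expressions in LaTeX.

s_k = 3^{k} k \left(k + 1\right)

Compute t_(k+1)/t_k: get 3*(k**2 + 6*k + 8)/(k**2 + 4*k + 3).
So A=3 and B=1, with C=k**2 + 4*k + 3.
Need (3)·f(k+1) − (1)·f(k) = k**2 + 4*k + 3.
From deg A=0, deg B=0, deg C=2: d=2.
Solving with deg f ≤ 2: f(k) = k*(k + 1)/2.
R(k) = B(k−1)·f(k)/C(k) = k/(2*(k + 3)); s_k = R·t_k = 3**k*k*(k + 1).
Verify: 2*3**k*(k + 1)*(k + 3) matches t_k.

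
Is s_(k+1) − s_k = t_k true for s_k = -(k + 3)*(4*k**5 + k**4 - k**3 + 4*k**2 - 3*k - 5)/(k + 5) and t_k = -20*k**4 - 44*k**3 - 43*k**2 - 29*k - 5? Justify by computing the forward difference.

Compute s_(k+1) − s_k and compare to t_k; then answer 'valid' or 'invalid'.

s_(k+1) = k*(-4*k**5 - 37*k**4 - 127*k**3 - 219*k**2 - 214*k - 104)/(k + 6)
s_(k+1) − s_k = (-20*k**6 - 232*k**5 - 841*k**4 - 1294*k**3 - 1134*k**2 - 619*k - 90)/(k**2 + 11*k + 30)
(s_(k+1) − s_k) − t_k = 2*(16*k**5 + 143*k**4 + 264*k**3 + 240*k**2 + 153*k + 30)/(k**2 + 11*k + 30)

Invalid: residual 2*(16*k**5 + 143*k**4 + 264*k**3 + 240*k**2 + 153*k + 30)/(k**2 + 11*k + 30) ≠ 0.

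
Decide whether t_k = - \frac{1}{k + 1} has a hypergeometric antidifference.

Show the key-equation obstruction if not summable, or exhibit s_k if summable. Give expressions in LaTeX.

Step 1: r(k) = (k + 1)/(k + 2).
Normal form (A,B,C) = (k + 1, k + 2, 1).
Solve (k + 1)·f(k+1) − (k + 1)·f(k) = 1.
Degrees (1,1,0) ⇒ d ≤ 0.
f = c0 ⇒ A·f(k+1) − B(k−1)·f(k) − C = -1. The system {-1 = 0} is inconsistent; no antidifference.

No. Not Gosper-summable.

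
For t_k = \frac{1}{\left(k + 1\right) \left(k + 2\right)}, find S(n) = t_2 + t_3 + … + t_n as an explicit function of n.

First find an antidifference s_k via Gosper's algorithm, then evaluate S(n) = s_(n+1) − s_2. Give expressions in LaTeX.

S(n) = \frac{n - 1}{3 \left(n + 2\right)}

The ratio is (k + 1)/(k + 3).
Factor: A=k + 1; B=k + 3; C=1.
Key eq: (k + 1)·f(k+1) = (k + 2)·f(k) + (1).
From deg A=1, deg B=1, deg C=0: d=1.
Solve for f: f(k) = k (degree 1 ≤ 1).
So s_k = (B(k−1)f/C)·t_k = (k*(k + 2))·t_k = k/(k + 1).
s_(k+1) − s_k = 1/(k**2 + 3*k + 2) = t_k.
Σ_(k=2)^n t_k = s_(n+1) − s_(2) = ((n + 1)/(n + 2)) − (2/3), i.e. (n - 1)/(3*(n + 2)).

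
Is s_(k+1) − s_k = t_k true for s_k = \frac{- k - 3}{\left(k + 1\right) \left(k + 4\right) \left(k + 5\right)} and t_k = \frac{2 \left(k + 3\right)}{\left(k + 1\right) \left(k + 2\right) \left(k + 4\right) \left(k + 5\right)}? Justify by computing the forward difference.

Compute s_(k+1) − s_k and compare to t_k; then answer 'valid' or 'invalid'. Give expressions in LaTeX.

Invalid: residual \frac{2 \left(- 3 k - 8\right)}{k^{5} + 18 k^{4} + 121 k^{3} + 372 k^{2} + 508 k + 240} ≠ 0.

s_(k+1) = (-k - 4)/((k + 2)*(k + 5)*(k + 6))
s_(k+1) − s_k = 2*(k**2 + 6*k + 10)/(k**5 + 18*k**4 + 121*k**3 + 372*k**2 + 508*k + 240)
(s_(k+1) − s_k) − t_k = 2*(-3*k - 8)/(k**5 + 18*k**4 + 121*k**3 + 372*k**2 + 508*k + 240)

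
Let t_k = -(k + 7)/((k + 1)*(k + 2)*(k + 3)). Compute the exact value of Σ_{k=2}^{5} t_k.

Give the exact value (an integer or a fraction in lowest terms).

Σ = -9/28

The ratio is (k + 1)*(k + 8)/((k + 4)*(k + 7)).
Gosper form: A/B · C(k+1)/C(k) with A=k + 1, B=k + 4, C=k + 7.
Need (k + 1)·f(k+1) − (k + 3)·f(k) = k + 7.
Degrees (1,1,1) ⇒ d ≤ 2.
A polynomial solution: f(k) = k*(2*k + 5).
So s_k = (B(k−1)f/C)·t_k = (k*(k + 3)*(2*k + 5)/(k + 7))·t_k = k*(-2*k - 5)/((k + 1)*(k + 2)).
Δs = (-k - 7)/(k**3 + 6*k**2 + 11*k + 6), as required.
Telescoping: Σ = s_(6) − s_(2) = -51/28 − (-3/2) = -9/28.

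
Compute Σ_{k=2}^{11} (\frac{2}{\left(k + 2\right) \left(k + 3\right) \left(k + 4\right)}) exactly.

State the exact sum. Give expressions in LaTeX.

Compute t_(k+1)/t_k: get (k + 2)/(k + 5).
Gosper form: A/B · C(k+1)/C(k) with A=k + 2, B=k + 5, C=1.
Set up (k + 2)·f(k+1) − (k + 4)·f(k) − (1) = 0.
d = 2 from the (1,1,0) case.
Match coefficients ⇒ f(k) = k*(k + 5)/12.
Then R = B(k−1)f/C = k*(k + 4)*(k + 5)/12, so s_k = R(k)·t_k = k*(k + 5)/(6*(k + 2)*(k + 3)).
s_(k+1) − s_k = 2/(k**3 + 9*k**2 + 26*k + 24) = t_k.
Telescoping: Σ = s_(12) − s_(2) = 17/105 − (7/60) = 19/420.

Σ = 19/420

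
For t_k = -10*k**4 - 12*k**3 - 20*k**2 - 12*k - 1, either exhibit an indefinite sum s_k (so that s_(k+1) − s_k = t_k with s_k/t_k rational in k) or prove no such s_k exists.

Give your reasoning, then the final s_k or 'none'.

Compute t_(k+1)/t_k: get (10*k**4 + 52*k**3 + 116*k**2 + 128*k + 55)/(10*k**4 + 12*k**3 + 20*k**2 + 12*k + 1).
Take A(k)=1, B(k)=1, C(k)=k**4 + 6*k**3/5 + 2*k**2 + 6*k/5 + 1/10.
Set up (1)·f(k+1) − (1)·f(k) − (k**4 + 6*k**3/5 + 2*k**2 + 6*k/5 + 1/10) = 0.
Degrees (0,0,4) ⇒ d ≤ 5.
Solving with deg f ≤ 5: f(k) = k*(2*k**4 - 2*k**3 + 4*k**2 - k - 2)/10.
R(k) = B(k−1)·f(k)/C(k) = k*(2*k**4 - 2*k**3 + 4*k**2 - k - 2)/(10*k**4 + 12*k**3 + 20*k**2 + 12*k + 1); s_k = R·t_k = k*(-2*k**4 + 2*k**3 - 4*k**2 + k + 2).
Verify: -10*k**4 - 12*k**3 - 20*k**2 - 12*k - 1 matches t_k.

s_k = k*(-2*k**4 + 2*k**3 - 4*k**2 + k + 2)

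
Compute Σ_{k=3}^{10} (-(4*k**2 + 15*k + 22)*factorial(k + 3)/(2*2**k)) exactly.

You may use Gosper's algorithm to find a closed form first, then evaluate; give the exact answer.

Ratio r(k) = (k + 4)*(15*k + 4*(k + 1)**2 + 37)/(2*(4*k**2 + 15*k + 22)).
A = k/2 + 2, B = 1, C = k**2 + 15*k/4 + 11/2.
Need (k/2 + 2)·f(k+1) − (1)·f(k) = k**2 + 15*k/4 + 11/2.
Bound: deg f ≤ 1.
A polynomial solution: f(k) = (4*k + 3)/2.
Get s_k = R·t_k = -(4*k + 3)*factorial(k + 3)/2**k with R(k) = B(k−1)f(k)/C(k) = 2*(4*k + 3)/(4*k**2 + 15*k + 22).
Verify: -(4*k**2 + 15*k + 22)*factorial(k + 3)/(2*2**k) matches t_k.
Telescoping: Σ = s_(11) − s_(3) = -2000673675 − (-1350) = -2000672325.

Σ = -2000672325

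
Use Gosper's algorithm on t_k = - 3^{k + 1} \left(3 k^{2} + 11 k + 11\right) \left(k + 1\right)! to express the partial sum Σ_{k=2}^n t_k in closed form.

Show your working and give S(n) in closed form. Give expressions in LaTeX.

S(n) = - 9 \cdot 3^{n} n \left(n + 2\right)! - 18 \cdot 3^{n} \left(n + 2\right)! + 486

t_(k+1)/t_k = 3*(3*k**3 + 23*k**2 + 59*k + 50)/(3*k**2 + 11*k + 11).
So A=3*k + 6 and B=1, with C=k**2 + 11*k/3 + 11/3.
Key eq: (3*k + 6)·f(k+1) = (1)·f(k) + (k**2 + 11*k/3 + 11/3).
d = 1 from the (1,0,2) case.
Solving with deg f ≤ 1: f(k) = (k + 1)/3.
Certificate R = B(k−1)f/C = (k + 1)/(3*k**2 + 11*k + 11) gives s_k = -3**(k + 1)*(k + 1)*factorial(k + 1).
s_(k+1) − s_k = -3**(k + 1)*(3*k**2 + 11*k + 11)*factorial(k + 1) = t_k.
Evaluate: s_(n+1) = -3**(n + 2)*(n + 2)*factorial(n + 2); subtract s_(2) = -486 ⇒ S(n) = -9*3**n*n*factorial(n + 2) - 18*3**n*factorial(n + 2) + 486.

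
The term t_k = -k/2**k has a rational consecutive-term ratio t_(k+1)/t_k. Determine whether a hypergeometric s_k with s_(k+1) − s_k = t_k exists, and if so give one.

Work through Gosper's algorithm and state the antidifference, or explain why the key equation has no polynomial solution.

s_k = 2**(1 - k)*(k + 1)

Step 1: r(k) = (k + 1)/(2*k).
So A=1/2 and B=1, with C=k.
Set up (1/2)·f(k+1) − (1)·f(k) − (k) = 0.
Degrees (0,0,1) ⇒ d ≤ 1.
Coefficient equations give f(k) = -2*(k + 1).
Certificate R = B(k−1)f/C = -2*(k + 1)/k gives s_k = 2**(1 - k)*(k + 1).
Δs = -k/2**k, as required.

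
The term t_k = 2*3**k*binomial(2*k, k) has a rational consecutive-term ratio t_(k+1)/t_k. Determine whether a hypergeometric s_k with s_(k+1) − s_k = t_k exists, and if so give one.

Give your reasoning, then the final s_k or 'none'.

The ratio is 6*(2*k + 1)/(k + 1).
Factor: A=12*k + 6; B=k + 1; C=1.
Key eq: (12*k + 6)·f(k+1) = (k)·f(k) + (1).
d = -1 from the (1,1,0) case.
Bound -1 < 0, so the key equation has no polynomial solution.

no hypergeometric antidifference exists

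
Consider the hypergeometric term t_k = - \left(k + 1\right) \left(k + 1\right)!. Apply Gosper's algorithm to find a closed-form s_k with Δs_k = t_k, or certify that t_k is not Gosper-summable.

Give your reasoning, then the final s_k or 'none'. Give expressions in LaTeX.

The ratio is (k + 2)**2/(k + 1).
Normal form (A,B,C) = (k + 2, 1, k + 1).
Key eq: (k + 2)·f(k+1) = (1)·f(k) + (k + 1).
From deg A=1, deg B=0, deg C=1: d=0.
Solve for f: f(k) = 1 (degree 0 ≤ 0).
So s_k = (B(k−1)f/C)·t_k = (1/(k + 1))·t_k = -factorial(k + 1).
Δs = -(k + 1)*factorial(k + 1), as required.

s_k = - \left(k + 1\right)!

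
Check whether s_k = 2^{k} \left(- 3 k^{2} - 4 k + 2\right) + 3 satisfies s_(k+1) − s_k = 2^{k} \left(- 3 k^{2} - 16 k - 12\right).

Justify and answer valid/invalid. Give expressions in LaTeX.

valid (s_(k+1) − s_k reduces to t_k)

s_(k+1) = -2*2**k*(4*k + 3*(k + 1)**2 + 2) + 3
s_(k+1) − s_k = 2**k*(-3*k**2 - 16*k - 12)
(s_(k+1) − s_k) − t_k = 0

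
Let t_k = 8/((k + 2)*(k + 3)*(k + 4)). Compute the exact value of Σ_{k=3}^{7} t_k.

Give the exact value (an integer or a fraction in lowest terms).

Σ = 16/165

The ratio is (k + 2)/(k + 5).
So A=k + 2 and B=k + 5, with C=1.
Key eq: (k + 2)·f(k+1) = (k + 4)·f(k) + (1).
Degrees (1,1,0) ⇒ d ≤ 2.
Solve for f: f(k) = k*(k + 5)/12 (degree 2 ≤ 2).
Then R = B(k−1)f/C = k*(k + 4)*(k + 5)/12, so s_k = R(k)·t_k = 2*k*(k + 5)/(3*(k + 2)*(k + 3)).
s_(k+1) − s_k = 8/(k**3 + 9*k**2 + 26*k + 24) = t_k.
Telescoping: Σ = s_(8) − s_(3) = 104/165 − (8/15) = 16/165.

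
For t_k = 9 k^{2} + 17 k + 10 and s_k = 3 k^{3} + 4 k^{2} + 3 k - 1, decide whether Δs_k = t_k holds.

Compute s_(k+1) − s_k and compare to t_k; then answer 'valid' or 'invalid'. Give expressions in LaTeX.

s_(k+1) = 3*k**3 + 13*k**2 + 20*k + 9
s_(k+1) − s_k = 9*k**2 + 17*k + 10
(s_(k+1) − s_k) − t_k = 0

Valid — Δs_k = t_k.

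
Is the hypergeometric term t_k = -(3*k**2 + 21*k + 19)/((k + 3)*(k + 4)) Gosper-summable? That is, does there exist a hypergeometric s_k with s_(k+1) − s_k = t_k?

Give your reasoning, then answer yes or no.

The ratio is (k + 3)*(21*k + 3*(k + 1)**2 + 40)/((k + 5)*(3*k**2 + 21*k + 19)).
Factor: A=k + 3; B=k + 5; C=k**2 + 7*k + 19/3.
Solve (k + 3)·f(k+1) − (k + 4)·f(k) = k**2 + 7*k + 19/3.
d = 2 from the (1,1,2) case.
Match coefficients ⇒ f(k) = k*(9*k + 10)/9.
R(k) = B(k−1)·f(k)/C(k) = k*(k + 4)*(9*k + 10)/(3*(3*k**2 + 21*k + 19)); s_k = R·t_k = k*(-9*k - 10)/(3*(k + 3)).
Δs = (-3*k**2 - 21*k - 19)/(k**2 + 7*k + 12), as required.

Yes. s_k = k*(-9*k - 10)/(3*(k + 3)).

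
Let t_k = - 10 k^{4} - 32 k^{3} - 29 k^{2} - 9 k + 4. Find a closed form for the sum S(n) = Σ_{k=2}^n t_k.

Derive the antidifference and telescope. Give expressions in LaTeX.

S(n) = - 2 n^{5} - 13 n^{4} - 29 n^{3} - 27 n^{2} - 5 n + 76

Ratio r(k) = (10*k**4 + 72*k**3 + 185*k**2 + 203*k + 76)/(10*k**4 + 32*k**3 + 29*k**2 + 9*k - 4).
Normal form (A,B,C) = (1, 1, k**4 + 16*k**3/5 + 29*k**2/10 + 9*k/10 - 2/5).
f must satisfy (1)·f(k+1) − (1)·f(k) = k**4 + 16*k**3/5 + 29*k**2/10 + 9*k/10 - 2/5.
deg f ≤ 5 (via 0,0,4).
Coefficient equations give f(k) = k*(2*k**4 + 3*k**3 - 3*k**2 - 2*k - 4)/10.
R(k) = B(k−1)·f(k)/C(k) = k*(2*k**4 + 3*k**3 - 3*k**2 - 2*k - 4)/(10*k**4 + 32*k**3 + 29*k**2 + 9*k - 4); s_k = R·t_k = k*(-2*k**4 - 3*k**3 + 3*k**2 + 2*k + 4).
Check: Δs_k = -10*k**4 - 32*k**3 - 29*k**2 - 9*k + 4. ✓
Evaluate: s_(n+1) = -2*n**5 - 13*n**4 - 29*n**3 - 27*n**2 - 5*n + 4; subtract s_(2) = -72 ⇒ S(n) = -2*n**5 - 13*n**4 - 29*n**3 - 27*n**2 - 5*n + 76.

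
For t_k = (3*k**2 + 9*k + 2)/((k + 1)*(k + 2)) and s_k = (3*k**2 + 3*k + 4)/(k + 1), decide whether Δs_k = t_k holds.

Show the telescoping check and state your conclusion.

Valid — Δs_k = t_k.

s_(k+1) = (3*k**2 + 9*k + 10)/(k + 2)
s_(k+1) − s_k = (3*k**2 + 9*k + 2)/(k**2 + 3*k + 2)
(s_(k+1) − s_k) − t_k = 0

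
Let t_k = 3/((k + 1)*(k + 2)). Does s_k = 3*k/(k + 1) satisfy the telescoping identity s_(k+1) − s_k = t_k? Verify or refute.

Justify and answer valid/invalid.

Valid: the claim telescopes to t_k.

s_(k+1) = 3*(k + 1)/(k + 2)
s_(k+1) − s_k = 3/(k**2 + 3*k + 2)
(s_(k+1) − s_k) − t_k = 0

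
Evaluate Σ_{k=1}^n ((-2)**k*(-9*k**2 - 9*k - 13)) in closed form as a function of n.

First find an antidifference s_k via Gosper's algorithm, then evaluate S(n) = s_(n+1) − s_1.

S(n) = -6*(-2)**n*n**2 - 10*(-2)**n*n - 10*(-2)**n + 10

t_(k+1)/t_k = 2*(-9*k**2 - 27*k - 31)/(9*k**2 + 9*k + 13).
So A=-2 and B=1, with C=k**2 + k + 13/9.
Set up (-2)·f(k+1) − (1)·f(k) − (k**2 + k + 13/9) = 0.
deg f ≤ 2 (via 0,0,2).
Solving with deg f ≤ 2: f(k) = -(3*k**2 - k + 3)/9.
So s_k = (B(k−1)f/C)·t_k = (-(3*k**2 - k + 3)/(9*k**2 + 9*k + 13))·t_k = (-2)**k*(3*k**2 - k + 3).
Check: Δs_k = (-2)**k*(-9*k**2 - 9*k - 13). ✓
Telescope: S(n) = s_(n+1) − s_(1) = (-2)**(n + 1)*(3*n**2 + 5*n + 5) − (-10) = -6*(-2)**n*n**2 - 10*(-2)**n*n - 10*(-2)**n + 10.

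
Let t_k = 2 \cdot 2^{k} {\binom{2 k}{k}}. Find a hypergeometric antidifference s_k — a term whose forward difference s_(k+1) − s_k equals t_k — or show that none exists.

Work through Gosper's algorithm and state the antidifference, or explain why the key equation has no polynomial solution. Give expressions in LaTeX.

none — t_k is not Gosper-summable

t_(k+1)/t_k = 4*(2*k + 1)/(k + 1).
Gosper form: A/B · C(k+1)/C(k) with A=8*k + 4, B=k + 1, C=1.
Need (8*k + 4)·f(k+1) − (k)·f(k) = 1.
d = -1 from the (1,1,0) case.
Bound -1 < 0, so the key equation has no polynomial solution.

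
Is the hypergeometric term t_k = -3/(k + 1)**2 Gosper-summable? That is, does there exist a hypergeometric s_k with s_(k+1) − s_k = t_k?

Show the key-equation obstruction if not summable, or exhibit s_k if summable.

The ratio is (k + 1)**2/(k + 2)**2.
Factor: A=k**2 + 2*k + 1; B=k**2 + 4*k + 4; C=1.
f must satisfy (k**2 + 2*k + 1)·f(k+1) − (k**2 + 2*k + 1)·f(k) = 1.
Bound: deg f ≤ 0.
Put f(k) = c0: A·f(k+1) − B(k−1)·f(k) − C = -1; need -1 = 0 — inconsistent ⇒ no f, not summable.

No — t_k has no hypergeometric antidifference.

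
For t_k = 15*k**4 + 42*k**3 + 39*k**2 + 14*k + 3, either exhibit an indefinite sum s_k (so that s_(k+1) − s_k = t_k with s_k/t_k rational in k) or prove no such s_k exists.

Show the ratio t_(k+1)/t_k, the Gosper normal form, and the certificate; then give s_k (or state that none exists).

t_(k+1)/t_k = (15*k**4 + 102*k**3 + 255*k**2 + 278*k + 113)/(15*k**4 + 42*k**3 + 39*k**2 + 14*k + 3).
A = 1, B = 1, C = k**4 + 14*k**3/5 + 13*k**2/5 + 14*k/15 + 1/5.
f must satisfy (1)·f(k+1) − (1)·f(k) = k**4 + 14*k**3/5 + 13*k**2/5 + 14*k/15 + 1/5.
From deg A=0, deg B=0, deg C=4: d=5.
Solving with deg f ≤ 5: f(k) = k*(3*k**4 + 3*k**3 - 3*k**2 - 2*k + 2)/15.
Get s_k = R·t_k = k*(3*k**4 + 3*k**3 - 3*k**2 - 2*k + 2) with R(k) = B(k−1)f(k)/C(k) = k*(3*k**4 + 3*k**3 - 3*k**2 - 2*k + 2)/(15*k**4 + 42*k**3 + 39*k**2 + 14*k + 3).
Check: Δs_k = 15*k**4 + 42*k**3 + 39*k**2 + 14*k + 3. ✓

s_k = k*(3*k**4 + 3*k**3 - 3*k**2 - 2*k + 2)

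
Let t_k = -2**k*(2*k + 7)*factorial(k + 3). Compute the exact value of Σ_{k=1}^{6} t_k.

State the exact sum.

Σ = -464486352

t_(k+1)/t_k = 2*(k + 4)*(2*k + 9)/(2*k + 7).
Take A(k)=2*k + 8, B(k)=1, C(k)=k + 7/2.
Key eq: (2*k + 8)·f(k+1) = (1)·f(k) + (k + 7/2).
Degrees (1,0,1) ⇒ d ≤ 0.
Match coefficients ⇒ f(k) = 1/2.
So s_k = (B(k−1)f/C)·t_k = (1/(2*k + 7))·t_k = -2**k*factorial(k + 3).
Verify: -2**k*(2*k + 7)*factorial(k + 3) matches t_k.
Evaluate s at k=7 and k=1: -464486400 and -48; difference -464486352.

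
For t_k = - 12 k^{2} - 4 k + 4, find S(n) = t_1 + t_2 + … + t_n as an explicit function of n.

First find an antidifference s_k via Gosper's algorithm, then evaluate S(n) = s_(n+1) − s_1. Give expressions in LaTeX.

The ratio is (k + 3*(k + 1)**2)/(3*k**2 + k - 1).
Normal form (A,B,C) = (1, 1, k**2 + k/3 - 1/3).
Need (1)·f(k+1) − (1)·f(k) = k**2 + k/3 - 1/3.
deg f ≤ 3 (via 0,0,2).
Match coefficients ⇒ f(k) = k*(k**2 - k - 1)/3.
R(k) = B(k−1)·f(k)/C(k) = k*(k**2 - k - 1)/(3*k**2 + k - 1); s_k = R·t_k = 4*k*(-k**2 + k + 1).
Verify: -12*k**2 - 4*k + 4 matches t_k.
Σ_(k=1)^n t_k = s_(n+1) − s_(1) = (-4*n**3 - 8*n**2 + 4) − (4), i.e. 4*n**2*(-n - 2).

S(n) = 4 n^{2} \left(- n - 2\right)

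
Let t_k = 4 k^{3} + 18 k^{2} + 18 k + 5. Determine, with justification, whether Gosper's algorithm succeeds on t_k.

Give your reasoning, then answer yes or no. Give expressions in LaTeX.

Ratio r(k) = (4*k**3 + 30*k**2 + 66*k + 45)/(4*k**3 + 18*k**2 + 18*k + 5).
A = 1, B = 1, C = k**3 + 9*k**2/2 + 9*k/2 + 5/4.
Key eq: (1)·f(k+1) = (1)·f(k) + (k**3 + 9*k**2/2 + 9*k/2 + 5/4).
Degrees (0,0,3) ⇒ d ≤ 4.
Match coefficients ⇒ f(k) = k*(k**3 + 4*k**2 + k - 1)/4.
Get s_k = R·t_k = k*(k**3 + 4*k**2 + k - 1) with R(k) = B(k−1)f(k)/C(k) = k*(k**3 + 4*k**2 + k - 1)/((2*k + 1)*(2*k**2 + 8*k + 5)).
Verify: 4*k**3 + 18*k**2 + 18*k + 5 matches t_k.

Yes. s_k = k \left(k^{3} + 4 k^{2} + k - 1\right).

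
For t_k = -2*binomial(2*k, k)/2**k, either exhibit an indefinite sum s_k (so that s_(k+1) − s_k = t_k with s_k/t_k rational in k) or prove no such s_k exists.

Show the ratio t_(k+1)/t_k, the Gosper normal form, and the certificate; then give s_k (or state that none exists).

none (Gosper's algorithm certifies no s_k)

t_(k+1)/t_k = (2*k + 1)/(k + 1).
Factor: A=2*k + 1; B=k + 1; C=1.
Set up (2*k + 1)·f(k+1) − (k)·f(k) − (1) = 0.
d = -1 from the (1,1,0) case.
Negative degree bound (-1): no f exists, t_k not Gosper-summable.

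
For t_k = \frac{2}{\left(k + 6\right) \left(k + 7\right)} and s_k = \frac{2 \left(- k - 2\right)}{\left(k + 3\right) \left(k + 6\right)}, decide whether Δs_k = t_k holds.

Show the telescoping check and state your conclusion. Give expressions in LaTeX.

Invalid: residual \frac{4 \left(- k - 5\right)}{k^{4} + 20 k^{3} + 145 k^{2} + 450 k + 504} ≠ 0.

s_(k+1) = 2*(-k - 3)/((k + 4)*(k + 7))
s_(k+1) − s_k = 2*(k**2 + 5*k + 2)/(k**4 + 20*k**3 + 145*k**2 + 450*k + 504)
(s_(k+1) − s_k) − t_k = 4*(-k - 5)/(k**4 + 20*k**3 + 145*k**2 + 450*k + 504)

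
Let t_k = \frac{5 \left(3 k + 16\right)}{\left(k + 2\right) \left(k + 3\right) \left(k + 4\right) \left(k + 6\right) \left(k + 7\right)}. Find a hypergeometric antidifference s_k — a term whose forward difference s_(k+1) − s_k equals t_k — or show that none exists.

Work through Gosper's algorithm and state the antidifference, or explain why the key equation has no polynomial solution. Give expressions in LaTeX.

t_(k+1)/t_k = (k + 2)*(k + 6)*(3*k + 19)/((k + 5)*(k + 8)*(3*k + 16)).
Take A(k)=k + 2, B(k)=k + 8, C(k)=k**2 + 31*k/3 + 80/3.
f must satisfy (k + 2)·f(k+1) − (k + 7)·f(k) = k**2 + 31*k/3 + 80/3.
deg f ≤ 5 (via 1,1,2).
Coefficient equations give f(k) = k*(k + 4)*(k + 5)*(k**2 + 11*k + 36)/108.
So s_k = (B(k−1)f/C)·t_k = (k*(k + 4)*(k + 7)*(k**2 + 11*k + 36)/(36*(3*k + 16)))·t_k = 5*k*(k**2 + 11*k + 36)/(36*(k**3 + 11*k**2 + 36*k + 36)).
Verify: 5*(3*k + 16)/(k**5 + 22*k**4 + 185*k**3 + 740*k**2 + 1404*k + 1008) matches t_k.

s_k = \frac{5 k \left(k^{2} + 11 k + 36\right)}{36 \left(k^{3} + 11 k^{2} + 36 k + 36\right)}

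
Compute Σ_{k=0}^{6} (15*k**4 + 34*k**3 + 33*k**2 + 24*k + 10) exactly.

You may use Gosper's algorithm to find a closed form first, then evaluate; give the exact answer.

Σ = 52696

t_(k+1)/t_k = (15*k**4 + 94*k**3 + 225*k**2 + 252*k + 116)/(15*k**4 + 34*k**3 + 33*k**2 + 24*k + 10).
Normal form (A,B,C) = (1, 1, k**4 + 34*k**3/15 + 11*k**2/5 + 8*k/5 + 2/3).
Need (1)·f(k+1) − (1)·f(k) = k**4 + 34*k**3/15 + 11*k**2/5 + 8*k/5 + 2/3.
d = 5 from the (0,0,4) case.
A polynomial solution: f(k) = k*(k + 1)*(3*k**3 - 2*k**2 + k + 3)/15.
So s_k = (B(k−1)f/C)·t_k = (k*(3*k**3 - 2*k**2 + k + 3)/((k + 1)*(15*k**2 + 4*k + 10)))·t_k = k*(3*k**4 + k**3 - k**2 + 4*k + 3).
Verify: 15*k**4 + 34*k**3 + 33*k**2 + 24*k + 10 matches t_k.
Evaluate s at k=7 and k=0: 52696 and 0; difference 52696.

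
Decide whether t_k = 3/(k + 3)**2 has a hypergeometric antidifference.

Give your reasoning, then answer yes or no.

No. Not Gosper-summable.

The ratio is (k + 3)**2/(k + 4)**2.
A = k**2 + 6*k + 9, B = k**2 + 8*k + 16, C = 1.
Need (k**2 + 6*k + 9)·f(k+1) − (k**2 + 6*k + 9)·f(k) = 1.
From deg A=2, deg B=2, deg C=0: d=0.
Write f(k) = c0. Then LHS − RHS = -1, requiring -1 = 0: contradictory. No certificate.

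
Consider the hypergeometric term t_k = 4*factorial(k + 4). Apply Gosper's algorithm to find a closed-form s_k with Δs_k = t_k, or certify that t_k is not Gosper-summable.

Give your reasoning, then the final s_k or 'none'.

not Gosper-summable; s_k does not exist

The ratio is k + 5.
Gosper form: A/B · C(k+1)/C(k) with A=k + 5, B=1, C=1.
Set up (k + 5)·f(k+1) − (1)·f(k) − (1) = 0.
d = -1 from the (1,0,0) case.
deg f ≤ -1 is impossible — no certificate.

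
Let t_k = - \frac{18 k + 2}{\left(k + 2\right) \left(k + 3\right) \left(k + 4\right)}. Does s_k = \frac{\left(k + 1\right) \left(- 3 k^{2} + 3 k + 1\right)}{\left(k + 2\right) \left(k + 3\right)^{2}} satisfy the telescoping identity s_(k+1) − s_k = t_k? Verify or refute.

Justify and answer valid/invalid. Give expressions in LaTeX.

s_(k+1) = (k + 2)*(3*k - 3*(k + 1)**2 + 4)/((k + 3)*(k + 4)**2)
s_(k+1) − s_k = 2*(-12*k**3 - 55*k**2 - 46*k - 2)/(k**5 + 16*k**4 + 101*k**3 + 314*k**2 + 480*k + 288)
(s_(k+1) − s_k) − t_k = 2*(-3*k**3 + 9*k**2 + 69*k + 10)/(k**5 + 16*k**4 + 101*k**3 + 314*k**2 + 480*k + 288)

Invalid: residual \frac{2 \left(- 3 k^{3} + 9 k^{2} + 69 k + 10\right)}{k^{5} + 16 k^{4} + 101 k^{3} + 314 k^{2} + 480 k + 288} ≠ 0.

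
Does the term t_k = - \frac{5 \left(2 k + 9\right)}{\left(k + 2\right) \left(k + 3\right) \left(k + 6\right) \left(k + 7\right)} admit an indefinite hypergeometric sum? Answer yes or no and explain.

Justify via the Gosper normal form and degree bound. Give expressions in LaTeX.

Yes. s_k = \frac{5 k \left(- k - 8\right)}{12 \left(k^{2} + 8 k + 12\right)}.

The ratio is (k + 2)*(k + 6)*(2*k + 11)/((k + 4)*(k + 8)*(2*k + 9)).
Normal form (A,B,C) = (k + 2, k + 8, k**3 + 27*k**2/2 + 121*k/2 + 90).
Set up (k + 2)·f(k+1) − (k + 7)·f(k) − (k**3 + 27*k**2/2 + 121*k/2 + 90) = 0.
From deg A=1, deg B=1, deg C=3: d=5.
Coefficient equations give f(k) = k*(k + 3)*(k + 4)*(k + 5)*(k + 8)/24.
Certificate R = B(k−1)f/C = k*(k + 3)*(k + 7)*(k + 8)/(12*(2*k + 9)) gives s_k = 5*k*(-k - 8)/(12*(k**2 + 8*k + 12)).
Check: Δs_k = 5*(-2*k - 9)/(k**4 + 18*k**3 + 113*k**2 + 288*k + 252). ✓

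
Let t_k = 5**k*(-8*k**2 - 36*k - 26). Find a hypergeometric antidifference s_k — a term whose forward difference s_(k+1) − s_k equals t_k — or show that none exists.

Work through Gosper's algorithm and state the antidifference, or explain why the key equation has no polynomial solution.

t_(k+1)/t_k = 5*(4*k**2 + 26*k + 35)/(4*k**2 + 18*k + 13).
A = 5, B = 1, C = k**2 + 9*k/2 + 13/4.
f must satisfy (5)·f(k+1) − (1)·f(k) = k**2 + 9*k/2 + 13/4.
Bound: deg f ≤ 2.
A polynomial solution: f(k) = (2*k**2 + 4*k - 1)/8.
Then R = B(k−1)f/C = (2*k**2 + 4*k - 1)/(2*(4*k**2 + 18*k + 13)), so s_k = R(k)·t_k = 5**k*(-2*k**2 - 4*k + 1).
Check: Δs_k = 5**k*(-8*k**2 - 36*k - 26). ✓

s_k = 5**k*(-2*k**2 - 4*k + 1)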